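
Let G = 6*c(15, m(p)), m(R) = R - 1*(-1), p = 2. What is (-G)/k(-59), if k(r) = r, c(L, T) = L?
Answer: 90/59 ≈ 1.5254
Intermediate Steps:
m(R) = 1 + R (m(R) = R + 1 = 1 + R)
G = 90 (G = 6*15 = 90)
(-G)/k(-59) = -1*90/(-59) = -90*(-1/59) = 90/59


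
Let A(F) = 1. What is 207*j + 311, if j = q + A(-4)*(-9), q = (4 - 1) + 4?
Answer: -103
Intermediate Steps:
q = 7 (q = 3 + 4 = 7)
j = -2 (j = 7 + 1*(-9) = 7 - 9 = -2)
207*j + 311 = 207*(-2) + 311 = -414 + 311 = -103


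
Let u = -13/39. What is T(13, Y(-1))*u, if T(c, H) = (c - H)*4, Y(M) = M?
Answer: -56/3 ≈ -18.667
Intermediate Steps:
u = -1/3 (u = -13*1/39 = -1/3 ≈ -0.33333)
T(c, H) = -4*H + 4*c
T(13, Y(-1))*u = (-4*(-1) + 4*13)*(-1/3) = (4 + 52)*(-1/3) = 56*(-1/3) = -56/3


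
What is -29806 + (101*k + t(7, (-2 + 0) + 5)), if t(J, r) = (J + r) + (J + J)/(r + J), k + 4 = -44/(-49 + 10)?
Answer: -5866507/195 ≈ -30085.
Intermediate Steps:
k = -112/39 (k = -4 - 44/(-49 + 10) = -4 - 44/(-39) = -4 - 44*(-1/39) = -4 + 44/39 = -112/39 ≈ -2.8718)
t(J, r) = J + r + 2*J/(J + r) (t(J, r) = (J + r) + (2*J)/(J + r) = (J + r) + 2*J/(J + r) = J + r + 2*J/(J + r))
-29806 + (101*k + t(7, (-2 + 0) + 5)) = -29806 + (101*(-112/39) + (7² + ((-2 + 0) + 5)² + 2*7 + 2*7*((-2 + 0) + 5))/(7 + ((-2 + 0) + 5))) = -29806 + (-11312/39 + (49 + (-2 + 5)² + 14 + 2*7*(-2 + 5))/(7 + (-2 + 5))) = -29806 + (-11312/39 + (49 + 3² + 14 + 2*7*3)/(7 + 3)) = -29806 + (-11312/39 + (49 + 9 + 14 + 42)/10) = -29806 + (-11312/39 + (⅒)*114) = -29806 + (-11312/39 + 57/5) = -29806 - 54337/195 = -5866507/195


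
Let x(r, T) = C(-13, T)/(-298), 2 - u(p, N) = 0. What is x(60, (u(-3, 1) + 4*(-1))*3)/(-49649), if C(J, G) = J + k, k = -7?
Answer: -10/7397701 ≈ -1.3518e-6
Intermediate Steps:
u(p, N) = 2 (u(p, N) = 2 - 1*0 = 2 + 0 = 2)
C(J, G) = -7 + J (C(J, G) = J - 7 = -7 + J)
x(r, T) = 10/149 (x(r, T) = (-7 - 13)/(-298) = -20*(-1/298) = 10/149)
x(60, (u(-3, 1) + 4*(-1))*3)/(-49649) = (10/149)/(-49649) = (10/149)*(-1/49649) = -10/7397701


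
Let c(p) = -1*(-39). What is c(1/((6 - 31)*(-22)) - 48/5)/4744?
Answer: 39/4744 ≈ 0.0082209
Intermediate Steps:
c(p) = 39
c(1/((6 - 31)*(-22)) - 48/5)/4744 = 39/4744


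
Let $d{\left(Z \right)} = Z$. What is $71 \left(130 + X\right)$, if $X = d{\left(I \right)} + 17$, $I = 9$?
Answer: $11076$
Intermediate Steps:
$X = 26$ ($X = 9 + 17 = 26$)
$71 \left(130 + X\right) = 71 \left(130 + 26\right) = 71 \cdot 156 = 11076$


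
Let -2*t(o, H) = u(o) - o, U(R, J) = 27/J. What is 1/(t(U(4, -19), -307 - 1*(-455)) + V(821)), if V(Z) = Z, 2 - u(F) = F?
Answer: 19/15553 ≈ 0.0012216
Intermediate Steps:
u(F) = 2 - F
t(o, H) = -1 + o (t(o, H) = -((2 - o) - o)/2 = -(2 - 2*o)/2 = -1 + o)
1/(t(U(4, -19), -307 - 1*(-455)) + V(821)) = 1/((-1 + 27/(-19)) + 821) = 1/((-1 + 27*(-1/19)) + 821) = 1/((-1 - 27/19) + 821) = 1/(-46/19 + 821) = 1/(15553/19) = 19/15553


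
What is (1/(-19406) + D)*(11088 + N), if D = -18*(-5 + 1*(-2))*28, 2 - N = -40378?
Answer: 1761862020378/9703 ≈ 1.8158e+8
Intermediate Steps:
N = 40380 (N = 2 - 1*(-40378) = 2 + 40378 = 40380)
D = 3528 (D = -18*(-5 - 2)*28 = -18*(-7)*28 = 126*28 = 3528)
(1/(-19406) + D)*(11088 + N) = (1/(-19406) + 3528)*(11088 + 40380) = (-1/19406 + 3528)*51468 = (68464367/19406)*51468 = 1761862020378/9703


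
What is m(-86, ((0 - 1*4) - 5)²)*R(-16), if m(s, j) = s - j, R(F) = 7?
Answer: -1169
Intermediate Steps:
m(-86, ((0 - 1*4) - 5)²)*R(-16) = (-86 - ((0 - 1*4) - 5)²)*7 = (-86 - ((0 - 4) - 5)²)*7 = (-86 - (-4 - 5)²)*7 = (-86 - 1*(-9)²)*7 = (-86 - 1*81)*7 = (-86 - 81)*7 = -167*7 = -1169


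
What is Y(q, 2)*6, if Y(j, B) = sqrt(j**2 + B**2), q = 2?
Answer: 12*sqrt(2) ≈ 16.971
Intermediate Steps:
Y(j, B) = sqrt(B**2 + j**2)
Y(q, 2)*6 = sqrt(2**2 + 2**2)*6 = sqrt(4 + 4)*6 = sqrt(8)*6 = (2*sqrt(2))*6 = 12*sqrt(2)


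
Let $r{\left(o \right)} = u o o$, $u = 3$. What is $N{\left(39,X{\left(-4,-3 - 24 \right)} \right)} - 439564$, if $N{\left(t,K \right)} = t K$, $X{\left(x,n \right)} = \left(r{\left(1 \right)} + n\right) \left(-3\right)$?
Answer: $-436756$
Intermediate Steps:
$r{\left(o \right)} = 3 o^{2}$ ($r{\left(o \right)} = 3 o o = 3 o^{2}$)
$X{\left(x,n \right)} = -9 - 3 n$ ($X{\left(x,n \right)} = \left(3 \cdot 1^{2} + n\right) \left(-3\right) = \left(3 \cdot 1 + n\right) \left(-3\right) = \left(3 + n\right) \left(-3\right) = -9 - 3 n$)
$N{\left(t,K \right)} = K t$
$N{\left(39,X{\left(-4,-3 - 24 \right)} \right)} - 439564 = \left(-9 - 3 \left(-3 - 24\right)\right) 39 - 439564 = \left(-9 - -81\right) 39 - 439564 = \left(-9 + 81\right) 39 - 439564 = 72 \cdot 39 - 439564 = 2808 - 439564 = -436756$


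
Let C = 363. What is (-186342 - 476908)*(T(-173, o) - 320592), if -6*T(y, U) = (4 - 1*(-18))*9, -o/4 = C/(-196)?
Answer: 212654531250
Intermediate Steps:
o = 363/49 (o = -1452/(-196) = -1452*(-1)/196 = -4*(-363/196) = 363/49 ≈ 7.4082)
T(y, U) = -33 (T(y, U) = -(4 - 1*(-18))*9/6 = -(4 + 18)*9/6 = -11*9/3 = -⅙*198 = -33)
(-186342 - 476908)*(T(-173, o) - 320592) = (-186342 - 476908)*(-33 - 320592) = -663250*(-320625) = 212654531250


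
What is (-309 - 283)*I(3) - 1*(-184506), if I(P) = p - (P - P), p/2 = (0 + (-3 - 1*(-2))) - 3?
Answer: 189242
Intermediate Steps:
p = -8 (p = 2*((0 + (-3 - 1*(-2))) - 3) = 2*((0 + (-3 + 2)) - 3) = 2*((0 - 1) - 3) = 2*(-1 - 3) = 2*(-4) = -8)
I(P) = -8 (I(P) = -8 - (P - P) = -8 - 1*0 = -8 + 0 = -8)
(-309 - 283)*I(3) - 1*(-184506) = (-309 - 283)*(-8) - 1*(-184506) = -592*(-8) + 184506 = 4736 + 184506 = 189242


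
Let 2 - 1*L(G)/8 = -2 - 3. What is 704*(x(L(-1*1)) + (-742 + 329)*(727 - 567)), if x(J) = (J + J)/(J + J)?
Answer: -46519616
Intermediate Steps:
L(G) = 56 (L(G) = 16 - 8*(-2 - 3) = 16 - 8*(-5) = 16 + 40 = 56)
x(J) = 1 (x(J) = (2*J)/((2*J)) = (2*J)*(1/(2*J)) = 1)
704*(x(L(-1*1)) + (-742 + 329)*(727 - 567)) = 704*(1 + (-742 + 329)*(727 - 567)) = 704*(1 - 413*160) = 704*(1 - 66080) = 704*(-66079) = -46519616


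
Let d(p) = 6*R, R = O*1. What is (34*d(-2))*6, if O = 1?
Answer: 1224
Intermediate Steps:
R = 1 (R = 1*1 = 1)
d(p) = 6 (d(p) = 6*1 = 6)
(34*d(-2))*6 = (34*6)*6 = 204*6 = 1224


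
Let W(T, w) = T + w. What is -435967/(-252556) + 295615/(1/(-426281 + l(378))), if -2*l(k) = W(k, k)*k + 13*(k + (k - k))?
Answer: -42676922357990713/252556 ≈ -1.6898e+11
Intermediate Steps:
l(k) = -k**2 - 13*k/2 (l(k) = -((k + k)*k + 13*(k + (k - k)))/2 = -((2*k)*k + 13*(k + 0))/2 = -(2*k**2 + 13*k)/2 = -k**2 - 13*k/2)
-435967/(-252556) + 295615/(1/(-426281 + l(378))) = -435967/(-252556) + 295615/(1/(-426281 - 1/2*378*(13 + 2*378))) = -435967*(-1/252556) + 295615/(1/(-426281 - 1/2*378*(13 + 756))) = 435967/252556 + 295615/(1/(-426281 - 1/2*378*769)) = 435967/252556 + 295615/(1/(-426281 - 145341)) = 435967/252556 + 295615/(1/(-571622)) = 435967/252556 + 295615/(-1/571622) = 435967/252556 + 295615*(-571622) = 435967/252556 - 168980037530 = -42676922357990713/252556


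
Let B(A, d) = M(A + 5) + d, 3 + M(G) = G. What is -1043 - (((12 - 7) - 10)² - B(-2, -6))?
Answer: -1074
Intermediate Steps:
M(G) = -3 + G
B(A, d) = 2 + A + d (B(A, d) = (-3 + (A + 5)) + d = (-3 + (5 + A)) + d = (2 + A) + d = 2 + A + d)
-1043 - (((12 - 7) - 10)² - B(-2, -6)) = -1043 - (((12 - 7) - 10)² - (2 - 2 - 6)) = -1043 - ((5 - 10)² - 1*(-6)) = -1043 - ((-5)² + 6) = -1043 - (25 + 6) = -1043 - 1*31 = -1043 - 31 = -1074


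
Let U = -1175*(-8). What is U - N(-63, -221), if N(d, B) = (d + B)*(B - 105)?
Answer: -83184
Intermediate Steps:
U = 9400
N(d, B) = (-105 + B)*(B + d) (N(d, B) = (B + d)*(-105 + B) = (-105 + B)*(B + d))
U - N(-63, -221) = 9400 - ((-221)² - 105*(-221) - 105*(-63) - 221*(-63)) = 9400 - (48841 + 23205 + 6615 + 13923) = 9400 - 1*92584 = 9400 - 92584 = -83184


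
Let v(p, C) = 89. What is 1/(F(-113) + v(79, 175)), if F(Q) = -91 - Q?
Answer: 1/111 ≈ 0.0090090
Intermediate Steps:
1/(F(-113) + v(79, 175)) = 1/((-91 - 1*(-113)) + 89) = 1/((-91 + 113) + 89) = 1/(22 + 89) = 1/111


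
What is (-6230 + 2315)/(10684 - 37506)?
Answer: 3915/26822 ≈ 0.14596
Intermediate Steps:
(-6230 + 2315)/(10684 - 37506) = -3915/(-26822) = -3915*(-1/26822) = 3915/26822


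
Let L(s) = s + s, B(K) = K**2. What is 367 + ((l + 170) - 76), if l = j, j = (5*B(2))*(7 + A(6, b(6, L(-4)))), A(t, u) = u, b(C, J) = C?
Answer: 721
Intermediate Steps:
L(s) = 2*s
j = 260 (j = (5*2**2)*(7 + 6) = (5*4)*13 = 20*13 = 260)
l = 260
367 + ((l + 170) - 76) = 367 + ((260 + 170) - 76) = 367 + (430 - 76) = 367 + 354 = 721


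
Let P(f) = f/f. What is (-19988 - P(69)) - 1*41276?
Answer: -61265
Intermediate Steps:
P(f) = 1
(-19988 - P(69)) - 1*41276 = (-19988 - 1*1) - 1*41276 = (-19988 - 1) - 41276 = -19989 - 41276 = -61265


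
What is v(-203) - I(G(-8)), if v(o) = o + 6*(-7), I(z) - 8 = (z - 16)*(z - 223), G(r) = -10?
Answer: -6311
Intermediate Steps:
I(z) = 8 + (-223 + z)*(-16 + z) (I(z) = 8 + (z - 16)*(z - 223) = 8 + (-16 + z)*(-223 + z) = 8 + (-223 + z)*(-16 + z))
v(o) = -42 + o (v(o) = o - 42 = -42 + o)
v(-203) - I(G(-8)) = (-42 - 203) - (3576 + (-10)² - 239*(-10)) = -245 - (3576 + 100 + 2390) = -245 - 1*6066 = -245 - 6066 = -6311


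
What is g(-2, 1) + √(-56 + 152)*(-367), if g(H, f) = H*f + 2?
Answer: -1468*√6 ≈ -3595.9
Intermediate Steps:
g(H, f) = 2 + H*f
g(-2, 1) + √(-56 + 152)*(-367) = (2 - 2*1) + √(-56 + 152)*(-367) = (2 - 2) + √96*(-367) = 0 + (4*√6)*(-367) = 0 - 1468*√6 = -1468*√6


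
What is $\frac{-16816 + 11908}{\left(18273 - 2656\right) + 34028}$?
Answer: $- \frac{4908}{49645} \approx -0.098862$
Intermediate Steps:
$\frac{-16816 + 11908}{\left(18273 - 2656\right) + 34028} = - \frac{4908}{15617 + 34028} = - \frac{4908}{49645}$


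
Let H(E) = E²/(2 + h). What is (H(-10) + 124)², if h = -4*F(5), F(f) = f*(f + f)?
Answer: 149475076/9801 ≈ 15251.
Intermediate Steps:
F(f) = 2*f² (F(f) = f*(2*f) = 2*f²)
h = -200 (h = -8*5² = -8*25 = -4*50 = -200)
H(E) = -E²/198 (H(E) = E²/(2 - 200) = E²/(-198) = -E²/198)
(H(-10) + 124)² = (-1/198*(-10)² + 124)² = (-1/198*100 + 124)² = (-50/99 + 124)² = (12226/99)² = 149475076/9801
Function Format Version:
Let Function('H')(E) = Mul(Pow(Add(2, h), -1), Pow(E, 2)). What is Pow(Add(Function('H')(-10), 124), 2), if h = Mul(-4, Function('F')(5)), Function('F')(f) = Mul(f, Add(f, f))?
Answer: Rational(149475076, 9801) ≈ 15251.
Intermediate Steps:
Function('F')(f) = Mul(2, Pow(f, 2)) (Function('F')(f) = Mul(f, Mul(2, f)) = Mul(2, Pow(f, 2)))
h = -200 (h = Mul(-4, Mul(2, Pow(5, 2))) = Mul(-4, Mul(2, 25)) = Mul(-4, 50) = -200)
Function('H')(E) = Mul(Rational(-1, 198), Pow(E, 2)) (Function('H')(E) = Mul(Pow(Add(2, -200), -1), Pow(E, 2)) = Mul(Pow(-198, -1), Pow(E, 2)) = Mul(Rational(-1, 198), Pow(E, 2)))
Pow(Add(Function('H')(-10), 124), 2) = Pow(Add(Mul(Rational(-1, 198), Pow(-10, 2)), 124), 2) = Pow(Add(Mul(Rational(-1, 198), 100), 124), 2) = Pow(Add(Rational(-50, 99), 124), 2) = Pow(Rational(12226, 99), 2) = Rational(149475076, 9801)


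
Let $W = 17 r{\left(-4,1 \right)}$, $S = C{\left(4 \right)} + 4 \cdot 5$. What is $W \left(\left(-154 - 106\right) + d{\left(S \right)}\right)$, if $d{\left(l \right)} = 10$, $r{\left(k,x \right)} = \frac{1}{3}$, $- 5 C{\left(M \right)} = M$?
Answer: $- \frac{4250}{3} \approx -1416.7$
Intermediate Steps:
$C{\left(M \right)} = - \frac{M}{5}$
$S = \frac{96}{5}$ ($S = \left(- \frac{1}{5}\right) 4 + 4 \cdot 5 = - \frac{4}{5} + 20 = \frac{96}{5} \approx 19.2$)
$r{\left(k,x \right)} = \frac{1}{3}$
$W = \frac{17}{3}$ ($W = 17 \cdot \frac{1}{3} = \frac{17}{3} \approx 5.6667$)
$W \left(\left(-154 - 106\right) + d{\left(S \right)}\right) = \frac{17 \left(\left(-154 - 106\right) + 10\right)}{3} = \frac{17 \left(-260 + 10\right)}{3} = \frac{17}{3} \left(-250\right) = - \frac{4250}{3}$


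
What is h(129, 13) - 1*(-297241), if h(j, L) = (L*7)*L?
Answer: 298424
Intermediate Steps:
h(j, L) = 7*L**2 (h(j, L) = (7*L)*L = 7*L**2)
h(129, 13) - 1*(-297241) = 7*13**2 - 1*(-297241) = 7*169 + 297241 = 1183 + 297241 = 298424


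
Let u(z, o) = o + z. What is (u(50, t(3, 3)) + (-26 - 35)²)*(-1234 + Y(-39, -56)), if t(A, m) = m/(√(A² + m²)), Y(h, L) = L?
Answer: -4864590 - 645*√2 ≈ -4.8655e+6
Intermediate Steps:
t(A, m) = m/√(A² + m²)
(u(50, t(3, 3)) + (-26 - 35)²)*(-1234 + Y(-39, -56)) = ((3/√(3² + 3²) + 50) + (-26 - 35)²)*(-1234 - 56) = ((3/√(9 + 9) + 50) + (-61)²)*(-1290) = ((3/√18 + 50) + 3721)*(-1290) = ((3*(√2/6) + 50) + 3721)*(-1290) = ((√2/2 + 50) + 3721)*(-1290) = ((50 + √2/2) + 3721)*(-1290) = (3771 + √2/2)*(-1290) = -4864590 - 645*√2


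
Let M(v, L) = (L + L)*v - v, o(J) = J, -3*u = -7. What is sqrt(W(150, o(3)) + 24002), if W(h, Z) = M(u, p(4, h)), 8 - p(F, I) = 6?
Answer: sqrt(24009) ≈ 154.95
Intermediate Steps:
u = 7/3 (u = -1/3*(-7) = 7/3 ≈ 2.3333)
p(F, I) = 2 (p(F, I) = 8 - 1*6 = 8 - 6 = 2)
M(v, L) = -v + 2*L*v (M(v, L) = (2*L)*v - v = 2*L*v - v = -v + 2*L*v)
W(h, Z) = 7 (W(h, Z) = 7*(-1 + 2*2)/3 = 7*(-1 + 4)/3 = (7/3)*3 = 7)
sqrt(W(150, o(3)) + 24002) = sqrt(7 + 24002) = sqrt(24009)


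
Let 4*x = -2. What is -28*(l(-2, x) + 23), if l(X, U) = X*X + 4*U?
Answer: -700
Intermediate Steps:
x = -½ (x = (¼)*(-2) = -½ ≈ -0.50000)
l(X, U) = X² + 4*U
-28*(l(-2, x) + 23) = -28*(((-2)² + 4*(-½)) + 23) = -28*((4 - 2) + 23) = -28*(2 + 23) = -28*25 = -700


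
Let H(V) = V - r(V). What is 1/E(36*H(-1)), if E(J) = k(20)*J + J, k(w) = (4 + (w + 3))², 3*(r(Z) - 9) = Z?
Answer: -1/254040 ≈ -3.9364e-6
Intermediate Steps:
r(Z) = 9 + Z/3
k(w) = (7 + w)² (k(w) = (4 + (3 + w))² = (7 + w)²)
H(V) = -9 + 2*V/3 (H(V) = V - (9 + V/3) = V + (-9 - V/3) = -9 + 2*V/3)
E(J) = 730*J (E(J) = (7 + 20)²*J + J = 27²*J + J = 729*J + J = 730*J)
1/E(36*H(-1)) = 1/(730*(36*(-9 + (⅔)*(-1)))) = 1/(730*(36*(-9 - ⅔))) = 1/(730*(36*(-29/3))) = 1/(730*(-348)) = 1/(-254040) = -1/254040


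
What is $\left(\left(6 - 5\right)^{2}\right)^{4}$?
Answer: $1$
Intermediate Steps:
$\left(\left(6 - 5\right)^{2}\right)^{4} = \left(1^{2}\right)^{4} = 1^{4} = 1$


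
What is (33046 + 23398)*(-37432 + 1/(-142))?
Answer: -150009666590/71 ≈ -2.1128e+9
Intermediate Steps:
(33046 + 23398)*(-37432 + 1/(-142)) = 56444*(-37432 - 1/142) = 56444*(-5315345/142) = -150009666590/71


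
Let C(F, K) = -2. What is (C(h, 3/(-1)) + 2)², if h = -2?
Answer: 0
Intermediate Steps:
(C(h, 3/(-1)) + 2)² = (-2 + 2)² = 0² = 0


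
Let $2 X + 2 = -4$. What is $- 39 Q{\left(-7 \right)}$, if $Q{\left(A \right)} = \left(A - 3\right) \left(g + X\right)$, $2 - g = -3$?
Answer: $780$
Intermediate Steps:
$g = 5$ ($g = 2 - -3 = 2 + 3 = 5$)
$X = -3$ ($X = -1 + \frac{1}{2} \left(-4\right) = -1 - 2 = -3$)
$Q{\left(A \right)} = -6 + 2 A$ ($Q{\left(A \right)} = \left(A - 3\right) \left(5 - 3\right) = \left(-3 + A\right) 2 = -6 + 2 A$)
$- 39 Q{\left(-7 \right)} = - 39 \left(-6 + 2 \left(-7\right)\right) = - 39 \left(-6 - 14\right) = \left(-39\right) \left(-20\right) = 780$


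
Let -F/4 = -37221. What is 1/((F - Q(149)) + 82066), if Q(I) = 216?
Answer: 1/230734 ≈ 4.3340e-6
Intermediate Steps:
F = 148884 (F = -4*(-37221) = 148884)
1/((F - Q(149)) + 82066) = 1/((148884 - 1*216) + 82066) = 1/((148884 - 216) + 82066) = 1/(148668 + 82066) = 1/230734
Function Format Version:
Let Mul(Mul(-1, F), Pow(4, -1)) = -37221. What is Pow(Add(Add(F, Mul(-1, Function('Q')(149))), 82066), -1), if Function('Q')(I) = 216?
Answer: Rational(1, 230734) ≈ 4.3340e-6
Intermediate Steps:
F = 148884 (F = Mul(-4, -37221) = 148884)
Pow(Add(Add(F, Mul(-1, Function('Q')(149))), 82066), -1) = Pow(Add(Add(148884, Mul(-1, 216)), 82066), -1) = Pow(Add(Add(148884, -216), 82066), -1) = Pow(Add(148668, 82066), -1) = Pow(230734, -1) = Rational(1, 230734)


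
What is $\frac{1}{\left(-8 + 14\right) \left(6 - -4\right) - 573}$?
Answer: $- \frac{1}{513} \approx -0.0019493$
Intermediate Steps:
$\frac{1}{\left(-8 + 14\right) \left(6 - -4\right) - 573} = \frac{1}{6 \left(6 + 4\right) - 573} = \frac{1}{6 \cdot 10 - 573} = \frac{1}{60 - 573} = \frac{1}{-513} = - \frac{1}{513}$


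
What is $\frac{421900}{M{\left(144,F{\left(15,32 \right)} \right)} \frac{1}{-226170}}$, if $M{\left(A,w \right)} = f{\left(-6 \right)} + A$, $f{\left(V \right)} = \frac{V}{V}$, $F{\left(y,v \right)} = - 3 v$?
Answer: $- \frac{19084224600}{29} \approx -6.5808 \cdot 10^{8}$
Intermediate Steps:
$f{\left(V \right)} = 1$
$M{\left(A,w \right)} = 1 + A$
$\frac{421900}{M{\left(144,F{\left(15,32 \right)} \right)} \frac{1}{-226170}} = \frac{421900}{\left(1 + 144\right) \frac{1}{-226170}} = \frac{421900}{145 \left(- \frac{1}{226170}\right)} = \frac{421900}{- \frac{29}{45234}} = 421900 \left(- \frac{45234}{29}\right) = - \frac{19084224600}{29}$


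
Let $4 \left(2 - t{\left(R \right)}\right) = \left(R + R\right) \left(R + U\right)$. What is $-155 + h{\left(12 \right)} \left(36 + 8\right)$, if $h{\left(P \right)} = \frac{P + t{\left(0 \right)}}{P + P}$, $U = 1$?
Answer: $- \frac{388}{3} \approx -129.33$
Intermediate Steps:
$t{\left(R \right)} = 2 - \frac{R \left(1 + R\right)}{2}$ ($t{\left(R \right)} = 2 - \frac{\left(R + R\right) \left(R + 1\right)}{4} = 2 - \frac{2 R \left(1 + R\right)}{4} = 2 - \frac{R \left(1 + R\right)}{2}$)
$h{\left(P \right)} = \frac{2 + P}{2 P}$ ($h{\left(P \right)} = \frac{P - \left(-2 + \frac{0^{2}}{2}\right)}{P + P} = \frac{P + \left(2 + 0 - 0\right)}{2 P} = \left(P + \left(2 + 0 + 0\right)\right) \frac{1}{2 P} = \left(P + 2\right) \frac{1}{2 P} = \left(2 + P\right) \frac{1}{2 P} = \frac{2 + P}{2 P}$)
$-155 + h{\left(12 \right)} \left(36 + 8\right) = -155 + \frac{2 + 12}{2 \cdot 12} \left(36 + 8\right) = -155 + \frac{1}{2} \cdot \frac{1}{12} \cdot 14 \cdot 44 = -155 + \frac{7}{12} \cdot 44 = -155 + \frac{77}{3} = - \frac{388}{3}$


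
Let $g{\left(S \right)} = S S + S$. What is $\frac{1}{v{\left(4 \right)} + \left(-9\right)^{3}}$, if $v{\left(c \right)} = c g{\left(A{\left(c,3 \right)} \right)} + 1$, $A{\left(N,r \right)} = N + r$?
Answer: $- \frac{1}{504} \approx -0.0019841$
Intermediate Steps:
$g{\left(S \right)} = S + S^{2}$ ($g{\left(S \right)} = S^{2} + S = S + S^{2}$)
$v{\left(c \right)} = 1 + c \left(3 + c\right) \left(4 + c\right)$ ($v{\left(c \right)} = c \left(c + 3\right) \left(1 + \left(c + 3\right)\right) + 1 = c \left(3 + c\right) \left(1 + \left(3 + c\right)\right) + 1 = c \left(3 + c\right) \left(4 + c\right) + 1 = 1 + c \left(3 + c\right) \left(4 + c\right)$)
$\frac{1}{v{\left(4 \right)} + \left(-9\right)^{3}} = \frac{1}{\left(1 + 4 \left(3 + 4\right) \left(4 + 4\right)\right) + \left(-9\right)^{3}} = \frac{1}{\left(1 + 4 \cdot 7 \cdot 8\right) - 729} = \frac{1}{\left(1 + 224\right) - 729} = \frac{1}{225 - 729} = \frac{1}{-504} = - \frac{1}{504}$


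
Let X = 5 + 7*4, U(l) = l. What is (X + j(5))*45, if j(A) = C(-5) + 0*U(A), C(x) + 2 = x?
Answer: 1170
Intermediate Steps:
X = 33 (X = 5 + 28 = 33)
C(x) = -2 + x
j(A) = -7 (j(A) = (-2 - 5) + 0*A = -7 + 0 = -7)
(X + j(5))*45 = (33 - 7)*45 = 26*45 = 1170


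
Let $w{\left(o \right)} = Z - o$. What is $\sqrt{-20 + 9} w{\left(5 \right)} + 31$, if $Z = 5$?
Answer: $31$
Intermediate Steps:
$w{\left(o \right)} = 5 - o$
$\sqrt{-20 + 9} w{\left(5 \right)} + 31 = \sqrt{-20 + 9} \left(5 - 5\right) + 31 = \sqrt{-11} \left(5 - 5\right) + 31 = i \sqrt{11} \cdot 0 + 31 = 0 + 31 = 31$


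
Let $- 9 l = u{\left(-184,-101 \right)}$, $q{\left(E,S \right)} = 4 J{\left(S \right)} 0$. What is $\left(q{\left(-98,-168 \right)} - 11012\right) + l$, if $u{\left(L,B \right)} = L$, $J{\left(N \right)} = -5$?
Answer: $- \frac{98924}{9} \approx -10992.0$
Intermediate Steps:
$q{\left(E,S \right)} = 0$ ($q{\left(E,S \right)} = 4 \left(-5\right) 0 = \left(-20\right) 0 = 0$)
$l = \frac{184}{9}$ ($l = \left(- \frac{1}{9}\right) \left(-184\right) = \frac{184}{9} \approx 20.444$)
$\left(q{\left(-98,-168 \right)} - 11012\right) + l = \left(0 - 11012\right) + \frac{184}{9} = -11012 + \frac{184}{9} = - \frac{98924}{9}$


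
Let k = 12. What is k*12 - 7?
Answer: 137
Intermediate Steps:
k*12 - 7 = 12*12 - 7 = 144 - 7 = 137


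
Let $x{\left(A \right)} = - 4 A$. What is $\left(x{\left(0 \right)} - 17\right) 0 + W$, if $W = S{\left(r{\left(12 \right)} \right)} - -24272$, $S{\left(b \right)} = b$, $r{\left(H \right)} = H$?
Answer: $24284$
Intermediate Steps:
$W = 24284$ ($W = 12 - -24272 = 12 + 24272 = 24284$)
$\left(x{\left(0 \right)} - 17\right) 0 + W = \left(\left(-4\right) 0 - 17\right) 0 + 24284 = \left(0 - 17\right) 0 + 24284 = \left(-17\right) 0 + 24284 = 0 + 24284 = 24284$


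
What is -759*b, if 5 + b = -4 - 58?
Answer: 50853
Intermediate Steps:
b = -67 (b = -5 + (-4 - 58) = -5 - 62 = -67)
-759*b = -759*(-67) = 50853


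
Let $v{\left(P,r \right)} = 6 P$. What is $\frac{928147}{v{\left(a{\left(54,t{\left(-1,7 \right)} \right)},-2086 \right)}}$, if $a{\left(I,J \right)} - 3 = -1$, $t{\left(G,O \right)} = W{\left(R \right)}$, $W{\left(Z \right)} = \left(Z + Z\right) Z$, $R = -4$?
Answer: $\frac{928147}{12} \approx 77346.0$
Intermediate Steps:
$W{\left(Z \right)} = 2 Z^{2}$ ($W{\left(Z \right)} = 2 Z Z = 2 Z^{2}$)
$t{\left(G,O \right)} = 32$ ($t{\left(G,O \right)} = 2 \left(-4\right)^{2} = 2 \cdot 16 = 32$)
$a{\left(I,J \right)} = 2$ ($a{\left(I,J \right)} = 3 - 1 = 2$)
$\frac{928147}{v{\left(a{\left(54,t{\left(-1,7 \right)} \right)},-2086 \right)}} = \frac{928147}{6 \cdot 2} = \frac{928147}{12}$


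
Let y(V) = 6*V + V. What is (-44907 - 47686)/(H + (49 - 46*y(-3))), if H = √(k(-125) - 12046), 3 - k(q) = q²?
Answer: -93981895/1057893 + 185186*I*√6917/1057893 ≈ -88.839 + 14.559*I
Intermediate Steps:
y(V) = 7*V
k(q) = 3 - q²
H = 2*I*√6917 (H = √((3 - 1*(-125)²) - 12046) = √((3 - 1*15625) - 12046) = √((3 - 15625) - 12046) = √(-15622 - 12046) = √(-27668) = 2*I*√6917 ≈ 166.34*I)
(-44907 - 47686)/(H + (49 - 46*y(-3))) = (-44907 - 47686)/(2*I*√6917 + (49 - 322*(-3))) = -92593/(2*I*√6917 + (49 - 46*(-21))) = -92593/(2*I*√6917 + (49 + 966)) = -92593/(2*I*√6917 + 1015) = -92593/(1015 + 2*I*√6917)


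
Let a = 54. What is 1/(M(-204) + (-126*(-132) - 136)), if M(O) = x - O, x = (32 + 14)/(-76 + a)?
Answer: 11/183677 ≈ 5.9888e-5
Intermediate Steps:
x = -23/11 (x = (32 + 14)/(-76 + 54) = 46/(-22) = 46*(-1/22) = -23/11 ≈ -2.0909)
M(O) = -23/11 - O
1/(M(-204) + (-126*(-132) - 136)) = 1/((-23/11 - 1*(-204)) + (-126*(-132) - 136)) = 1/((-23/11 + 204) + (16632 - 136)) = 1/(2221/11 + 16496) = 1/(183677/11) = 11/183677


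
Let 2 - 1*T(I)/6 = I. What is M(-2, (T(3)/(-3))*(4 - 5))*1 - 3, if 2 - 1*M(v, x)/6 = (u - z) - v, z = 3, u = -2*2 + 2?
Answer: 27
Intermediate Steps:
T(I) = 12 - 6*I
u = -2 (u = -4 + 2 = -2)
M(v, x) = 42 + 6*v (M(v, x) = 12 - 6*((-2 - 1*3) - v) = 12 - 6*((-2 - 3) - v) = 12 - 6*(-5 - v) = 12 + (30 + 6*v) = 42 + 6*v)
M(-2, (T(3)/(-3))*(4 - 5))*1 - 3 = (42 + 6*(-2))*1 - 3 = (42 - 12)*1 - 3 = 30*1 - 3 = 30 - 3 = 27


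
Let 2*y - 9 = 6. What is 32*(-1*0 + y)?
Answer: 240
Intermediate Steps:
y = 15/2 (y = 9/2 + (1/2)*6 = 9/2 + 3 = 15/2 ≈ 7.5000)
32*(-1*0 + y) = 32*(-1*0 + 15/2) = 32*(0 + 15/2) = 32*(15/2) = 240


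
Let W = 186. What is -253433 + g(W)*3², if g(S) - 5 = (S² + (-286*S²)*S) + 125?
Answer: -16563260243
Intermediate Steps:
g(S) = 130 + S² - 286*S³ (g(S) = 5 + ((S² + (-286*S²)*S) + 125) = 5 + ((S² - 286*S³) + 125) = 5 + (125 + S² - 286*S³) = 130 + S² - 286*S³)
-253433 + g(W)*3² = -253433 + (130 + 186² - 286*186³)*3² = -253433 + (130 + 34596 - 286*6434856)*9 = -253433 + (130 + 34596 - 1840368816)*9 = -253433 - 1840334090*9 = -253433 - 16563006810 = -16563260243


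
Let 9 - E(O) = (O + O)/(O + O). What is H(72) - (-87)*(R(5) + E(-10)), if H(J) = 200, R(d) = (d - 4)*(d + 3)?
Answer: 1592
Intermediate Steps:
E(O) = 8 (E(O) = 9 - (O + O)/(O + O) = 9 - 2*O/(2*O) = 9 - 2*O*1/(2*O) = 9 - 1*1 = 9 - 1 = 8)
R(d) = (-4 + d)*(3 + d)
H(72) - (-87)*(R(5) + E(-10)) = 200 - (-87)*((-12 + 5² - 1*5) + 8) = 200 - (-87)*((-12 + 25 - 5) + 8) = 200 - (-87)*(8 + 8) = 200 - (-87)*16 = 200 - 1*(-1392) = 200 + 1392 = 1592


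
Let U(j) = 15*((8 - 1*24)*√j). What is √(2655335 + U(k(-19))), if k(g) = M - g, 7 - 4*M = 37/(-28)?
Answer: √(130111415 - 420*√16527)/7 ≈ 1629.2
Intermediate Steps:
M = 233/112 (M = 7/4 - 37/(4*(-28)) = 7/4 - 37*(-1)/(4*28) = 7/4 - ¼*(-37/28) = 7/4 + 37/112 = 233/112 ≈ 2.0804)
k(g) = 233/112 - g
U(j) = -240*√j (U(j) = 15*((8 - 24)*√j) = 15*(-16*√j) = -240*√j)
√(2655335 + U(k(-19))) = √(2655335 - 240*√(233/112 - 1*(-19))) = √(2655335 - 240*√(233/112 + 19)) = √(2655335 - 60*√16527/7)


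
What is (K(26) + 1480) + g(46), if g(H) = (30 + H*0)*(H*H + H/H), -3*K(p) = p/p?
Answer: 194969/3 ≈ 64990.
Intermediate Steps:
K(p) = -1/3 (K(p) = -p/(3*p) = -1/3*1 = -1/3)
g(H) = 30 + 30*H**2 (g(H) = (30 + 0)*(H**2 + 1) = 30*(1 + H**2) = 30 + 30*H**2)
(K(26) + 1480) + g(46) = (-1/3 + 1480) + (30 + 30*46**2) = 4439/3 + (30 + 30*2116) = 4439/3 + (30 + 63480) = 4439/3 + 63510 = 194969/3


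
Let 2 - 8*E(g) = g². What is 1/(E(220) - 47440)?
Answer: -4/213959 ≈ -1.8695e-5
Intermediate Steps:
E(g) = ¼ - g²/8
1/(E(220) - 47440) = 1/((¼ - ⅛*220²) - 47440) = 1/((¼ - ⅛*48400) - 47440) = 1/((¼ - 6050) - 47440) = 1/(-24199/4 - 47440) = 1/(-213959/4) = -4/213959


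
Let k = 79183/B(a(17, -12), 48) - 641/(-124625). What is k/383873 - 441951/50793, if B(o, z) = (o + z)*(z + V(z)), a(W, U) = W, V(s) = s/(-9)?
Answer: -902094138266714537/103677691227376000 ≈ -8.7009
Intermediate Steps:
V(s) = -s/9 (V(s) = s*(-1/9) = -s/9)
B(o, z) = 8*z*(o + z)/9 (B(o, z) = (o + z)*(z - z/9) = (o + z)*(8*z/9) = 8*z*(o + z)/9)
k = 455536573/15952000 (k = 79183/(((8/9)*48*(17 + 48))) - 641/(-124625) = 79183/(((8/9)*48*65)) - 641*(-1/124625) = 79183/(8320/3) + 641/124625 = 79183*(3/8320) + 641/124625 = 18273/640 + 641/124625 = 455536573/15952000 ≈ 28.557)
k/383873 - 441951/50793 = (455536573/15952000)/383873 - 441951/50793 = (455536573/15952000)*(1/383873) - 441951*1/50793 = 455536573/6123542096000 - 147317/16931 = -902094138266714537/103677691227376000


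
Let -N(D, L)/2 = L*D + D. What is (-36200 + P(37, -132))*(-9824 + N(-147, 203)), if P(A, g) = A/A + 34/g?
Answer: -59910350476/33 ≈ -1.8155e+9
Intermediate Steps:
P(A, g) = 1 + 34/g
N(D, L) = -2*D - 2*D*L (N(D, L) = -2*(L*D + D) = -2*(D*L + D) = -2*(D + D*L) = -2*D - 2*D*L)
(-36200 + P(37, -132))*(-9824 + N(-147, 203)) = (-36200 + (34 - 132)/(-132))*(-9824 - 2*(-147)*(1 + 203)) = (-36200 - 1/132*(-98))*(-9824 - 2*(-147)*204) = (-36200 + 49/66)*(-9824 + 59976) = -2389151/66*50152 = -59910350476/33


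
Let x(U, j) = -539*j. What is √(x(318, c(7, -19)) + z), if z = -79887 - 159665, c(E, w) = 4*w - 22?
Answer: I*√186730 ≈ 432.12*I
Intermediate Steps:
c(E, w) = -22 + 4*w
z = -239552
√(x(318, c(7, -19)) + z) = √(-539*(-22 + 4*(-19)) - 239552) = √(-539*(-22 - 76) - 239552) = √(-539*(-98) - 239552) = √(52822 - 239552) = √(-186730) = I*√186730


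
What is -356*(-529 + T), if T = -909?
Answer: 511928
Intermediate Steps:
-356*(-529 + T) = -356*(-529 - 909) = -356*(-1438) = 511928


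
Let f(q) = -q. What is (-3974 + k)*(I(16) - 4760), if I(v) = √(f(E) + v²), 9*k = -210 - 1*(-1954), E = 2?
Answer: 161944720/9 - 34022*√254/9 ≈ 1.7934e+7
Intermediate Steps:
k = 1744/9 (k = (-210 - 1*(-1954))/9 = (-210 + 1954)/9 = (⅑)*1744 = 1744/9 ≈ 193.78)
I(v) = √(-2 + v²) (I(v) = √(-1*2 + v²) = √(-2 + v²))
(-3974 + k)*(I(16) - 4760) = (-3974 + 1744/9)*(√(-2 + 16²) - 4760) = -34022*(√(-2 + 256) - 4760)/9 = -34022*(√254 - 4760)/9 = -34022*(-4760 + √254)/9 = 161944720/9 - 34022*√254/9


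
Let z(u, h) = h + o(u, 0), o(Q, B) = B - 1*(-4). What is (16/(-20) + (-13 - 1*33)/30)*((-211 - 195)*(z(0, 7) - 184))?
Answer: -491666/3 ≈ -1.6389e+5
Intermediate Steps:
o(Q, B) = 4 + B (o(Q, B) = B + 4 = 4 + B)
z(u, h) = 4 + h (z(u, h) = h + (4 + 0) = h + 4 = 4 + h)
(16/(-20) + (-13 - 1*33)/30)*((-211 - 195)*(z(0, 7) - 184)) = (16/(-20) + (-13 - 1*33)/30)*((-211 - 195)*((4 + 7) - 184)) = (16*(-1/20) + (-13 - 33)*(1/30))*(-406*(11 - 184)) = (-4/5 - 46*1/30)*(-406*(-173)) = (-4/5 - 23/15)*70238 = -7/3*70238 = -491666/3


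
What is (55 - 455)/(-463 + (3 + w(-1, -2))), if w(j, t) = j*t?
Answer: 200/229 ≈ 0.87336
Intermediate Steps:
(55 - 455)/(-463 + (3 + w(-1, -2))) = (55 - 455)/(-463 + (3 - 1*(-2))) = -400/(-463 + (3 + 2)) = -400/(-463 + 5) = -400/(-458) = -400*(-1/458) = 200/229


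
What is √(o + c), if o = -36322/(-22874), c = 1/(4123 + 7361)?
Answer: √760956027589483/21890418 ≈ 1.2602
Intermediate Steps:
c = 1/11484 ≈ 8.7078e-5
o = 18161/11437 (o = -36322*(-1/22874) = 18161/11437 ≈ 1.5879)
√(o + c) = √(18161/11437 + 1/11484) = √(208572361/131342508) = √760956027589483/21890418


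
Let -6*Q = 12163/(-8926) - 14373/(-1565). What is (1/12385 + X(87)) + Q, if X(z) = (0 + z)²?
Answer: 1571130244319317/207610101780 ≈ 7567.7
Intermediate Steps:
X(z) = z²
Q = -109258303/83815140 (Q = -(12163/(-8926) - 14373/(-1565))/6 = -(12163*(-1/8926) - 14373*(-1/1565))/6 = -(-12163/8926 + 14373/1565)/6 = -⅙*109258303/13969190 = -109258303/83815140 ≈ -1.3036)
(1/12385 + X(87)) + Q = (1/12385 + 87²) - 109258303/83815140 = (1/12385 + 7569) - 109258303/83815140 = 93742066/12385 - 109258303/83815140 = 1571130244319317/207610101780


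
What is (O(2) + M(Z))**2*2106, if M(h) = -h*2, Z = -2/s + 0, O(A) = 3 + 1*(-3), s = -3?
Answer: 3744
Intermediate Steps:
O(A) = 0 (O(A) = 3 - 3 = 0)
Z = 2/3 (Z = -2/(-3) + 0 = -2*(-1/3) + 0 = 2/3 + 0 = 2/3 ≈ 0.66667)
M(h) = -2*h
(O(2) + M(Z))**2*2106 = (0 - 2*2/3)**2*2106 = (0 - 4/3)**2*2106 = (-4/3)**2*2106 = (16/9)*2106 = 3744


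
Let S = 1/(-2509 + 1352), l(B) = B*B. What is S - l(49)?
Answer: -2777958/1157 ≈ -2401.0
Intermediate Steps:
l(B) = B²
S = -1/1157 (S = 1/(-1157) = -1/1157 ≈ -0.00086430)
S - l(49) = -1/1157 - 1*49² = -1/1157 - 1*2401 = -1/1157 - 2401 = -2777958/1157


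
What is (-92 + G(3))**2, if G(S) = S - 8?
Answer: 9409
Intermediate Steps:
G(S) = -8 + S
(-92 + G(3))**2 = (-92 + (-8 + 3))**2 = (-92 - 5)**2 = (-97)**2 = 9409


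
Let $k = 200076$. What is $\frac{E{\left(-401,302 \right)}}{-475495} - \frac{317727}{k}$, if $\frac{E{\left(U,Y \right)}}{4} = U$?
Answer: $- \frac{50252225987}{31711712540} \approx -1.5847$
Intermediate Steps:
$E{\left(U,Y \right)} = 4 U$
$\frac{E{\left(-401,302 \right)}}{-475495} - \frac{317727}{k} = \frac{4 \left(-401\right)}{-475495} - \frac{317727}{200076} = \left(-1604\right) \left(- \frac{1}{475495}\right) - \frac{105909}{66692} = \frac{1604}{475495} - \frac{105909}{66692} = - \frac{50252225987}{31711712540}$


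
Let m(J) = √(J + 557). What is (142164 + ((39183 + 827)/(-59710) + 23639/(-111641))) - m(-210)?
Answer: 94767130317294/666608411 - √347 ≈ 1.4214e+5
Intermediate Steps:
m(J) = √(557 + J)
(142164 + ((39183 + 827)/(-59710) + 23639/(-111641))) - m(-210) = (142164 + ((39183 + 827)/(-59710) + 23639/(-111641))) - √(557 - 210) = (142164 + (40010*(-1/59710) + 23639*(-1/111641))) - √347 = (142164 + (-4001/5971 - 23639/111641)) - √347 = (142164 - 587824110/666608411) - √347 = 94767130317294/666608411 - √347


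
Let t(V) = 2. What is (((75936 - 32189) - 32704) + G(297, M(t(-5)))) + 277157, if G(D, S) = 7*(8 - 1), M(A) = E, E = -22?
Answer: 288249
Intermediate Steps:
M(A) = -22
G(D, S) = 49 (G(D, S) = 7*7 = 49)
(((75936 - 32189) - 32704) + G(297, M(t(-5)))) + 277157 = (((75936 - 32189) - 32704) + 49) + 277157 = ((43747 - 32704) + 49) + 277157 = (11043 + 49) + 277157 = 11092 + 277157 = 288249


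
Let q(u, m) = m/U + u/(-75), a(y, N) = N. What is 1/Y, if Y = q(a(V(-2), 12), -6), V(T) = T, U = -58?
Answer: -725/41 ≈ -17.683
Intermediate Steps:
q(u, m) = -m/58 - u/75 (q(u, m) = m/(-58) + u/(-75) = m*(-1/58) + u*(-1/75) = -m/58 - u/75)
Y = -41/725 (Y = -1/58*(-6) - 1/75*12 = 3/29 - 4/25 = -41/725 ≈ -0.056552)
1/Y = 1/(-41/725) = -725/41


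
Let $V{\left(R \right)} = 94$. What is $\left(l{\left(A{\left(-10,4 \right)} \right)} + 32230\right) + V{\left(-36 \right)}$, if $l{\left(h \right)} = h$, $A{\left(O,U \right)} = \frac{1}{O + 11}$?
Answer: $32325$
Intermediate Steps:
$A{\left(O,U \right)} = \frac{1}{11 + O}$
$\left(l{\left(A{\left(-10,4 \right)} \right)} + 32230\right) + V{\left(-36 \right)} = \left(\frac{1}{11 - 10} + 32230\right) + 94 = \left(1^{-1} + 32230\right) + 94 = \left(1 + 32230\right) + 94 = 32231 + 94 = 32325$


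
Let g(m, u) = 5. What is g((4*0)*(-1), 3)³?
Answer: 125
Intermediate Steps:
g((4*0)*(-1), 3)³ = 5³ = 125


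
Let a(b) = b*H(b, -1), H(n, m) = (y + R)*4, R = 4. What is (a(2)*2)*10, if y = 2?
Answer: 960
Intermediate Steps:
H(n, m) = 24 (H(n, m) = (2 + 4)*4 = 6*4 = 24)
a(b) = 24*b (a(b) = b*24 = 24*b)
(a(2)*2)*10 = ((24*2)*2)*10 = (48*2)*10 = 96*10 = 960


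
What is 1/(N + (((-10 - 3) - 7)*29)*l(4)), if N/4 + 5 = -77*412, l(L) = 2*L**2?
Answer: -1/145476 ≈ -6.8740e-6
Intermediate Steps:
N = -126916 (N = -20 + 4*(-77*412) = -20 + 4*(-31724) = -20 - 126896 = -126916)
1/(N + (((-10 - 3) - 7)*29)*l(4)) = 1/(-126916 + (((-10 - 3) - 7)*29)*(2*4**2)) = 1/(-126916 + ((-13 - 7)*29)*(2*16)) = 1/(-126916 - 20*29*32) = 1/(-126916 - 580*32) = 1/(-126916 - 18560) = 1/(-145476) = -1/145476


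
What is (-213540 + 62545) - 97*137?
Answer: -164284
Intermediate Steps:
(-213540 + 62545) - 97*137 = -150995 - 13289 = -164284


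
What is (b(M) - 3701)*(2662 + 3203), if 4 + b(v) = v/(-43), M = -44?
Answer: -934124415/43 ≈ -2.1724e+7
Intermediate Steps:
b(v) = -4 - v/43 (b(v) = -4 + v/(-43) = -4 + v*(-1/43) = -4 - v/43)
(b(M) - 3701)*(2662 + 3203) = ((-4 - 1/43*(-44)) - 3701)*(2662 + 3203) = ((-4 + 44/43) - 3701)*5865 = (-128/43 - 3701)*5865 = -159271/43*5865 = -934124415/43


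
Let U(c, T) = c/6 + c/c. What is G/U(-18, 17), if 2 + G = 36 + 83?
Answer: -117/2 ≈ -58.500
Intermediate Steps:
G = 117 (G = -2 + (36 + 83) = -2 + 119 = 117)
U(c, T) = 1 + c/6 (U(c, T) = c*(⅙) + 1 = c/6 + 1 = 1 + c/6)
G/U(-18, 17) = 117/(1 + (⅙)*(-18)) = 117/(1 - 3) = 117/(-2) = 117*(-½) = -117/2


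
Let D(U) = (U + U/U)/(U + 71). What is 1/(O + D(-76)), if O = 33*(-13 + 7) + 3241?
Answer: 1/3058 ≈ 0.00032701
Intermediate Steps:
D(U) = (1 + U)/(71 + U) (D(U) = (U + 1)/(71 + U) = (1 + U)/(71 + U))
O = 3043 (O = 33*(-6) + 3241 = -198 + 3241 = 3043)
1/(O + D(-76)) = 1/(3043 + (1 - 76)/(71 - 76)) = 1/(3043 - 75/(-5)) = 1/(3043 - ⅕*(-75)) = 1/(3043 + 15) = 1/3058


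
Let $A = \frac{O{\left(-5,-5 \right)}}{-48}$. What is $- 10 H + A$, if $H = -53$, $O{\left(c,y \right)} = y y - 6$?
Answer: $\frac{25421}{48} \approx 529.6$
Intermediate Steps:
$O{\left(c,y \right)} = -6 + y^{2}$ ($O{\left(c,y \right)} = y^{2} - 6 = -6 + y^{2}$)
$A = - \frac{19}{48}$ ($A = \frac{-6 + \left(-5\right)^{2}}{-48} = \left(-6 + 25\right) \left(- \frac{1}{48}\right) = 19 \left(- \frac{1}{48}\right) = - \frac{19}{48} \approx -0.39583$)
$- 10 H + A = \left(-10\right) \left(-53\right) - \frac{19}{48} = 530 - \frac{19}{48} = \frac{25421}{48}$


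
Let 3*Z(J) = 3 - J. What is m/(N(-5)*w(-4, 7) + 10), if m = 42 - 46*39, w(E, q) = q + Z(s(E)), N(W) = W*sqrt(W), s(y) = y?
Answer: -7884/4945 - 36792*I*sqrt(5)/4945 ≈ -1.5943 - 16.637*I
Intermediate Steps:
Z(J) = 1 - J/3 (Z(J) = (3 - J)/3 = 1 - J/3)
N(W) = W**(3/2)
w(E, q) = 1 + q - E/3 (w(E, q) = q + (1 - E/3) = 1 + q - E/3)
m = -1752 (m = 42 - 1794 = -1752)
m/(N(-5)*w(-4, 7) + 10) = -1752/((-5)**(3/2)*(1 + 7 - 1/3*(-4)) + 10) = -1752/((-5*I*sqrt(5))*(1 + 7 + 4/3) + 10) = -1752/(-5*I*sqrt(5)*(28/3) + 10) = -1752/(-140*I*sqrt(5)/3 + 10) = -1752/(10 - 140*I*sqrt(5)/3)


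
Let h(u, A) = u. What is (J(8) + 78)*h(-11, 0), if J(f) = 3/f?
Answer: -6897/8 ≈ -862.13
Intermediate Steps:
(J(8) + 78)*h(-11, 0) = (3/8 + 78)*(-11) = (627/8)*(-11) = -6897/8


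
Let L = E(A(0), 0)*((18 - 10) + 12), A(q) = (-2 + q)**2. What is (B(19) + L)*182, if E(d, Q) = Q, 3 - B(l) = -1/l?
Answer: 10556/19 ≈ 555.58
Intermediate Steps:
B(l) = 3 + 1/l (B(l) = 3 - (-1)/l = 3 + 1/l)
L = 0 (L = 0*((18 - 10) + 12) = 0*(8 + 12) = 0*20 = 0)
(B(19) + L)*182 = ((3 + 1/19) + 0)*182 = (58/19 + 0)*182 = (58/19)*182 = 10556/19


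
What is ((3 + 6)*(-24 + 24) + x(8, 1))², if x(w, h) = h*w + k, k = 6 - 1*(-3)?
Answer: 289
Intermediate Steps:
k = 9 (k = 6 + 3 = 9)
x(w, h) = 9 + h*w (x(w, h) = h*w + 9 = 9 + h*w)
((3 + 6)*(-24 + 24) + x(8, 1))² = ((3 + 6)*(-24 + 24) + (9 + 1*8))² = (9*0 + (9 + 8))² = (0 + 17)² = 17² = 289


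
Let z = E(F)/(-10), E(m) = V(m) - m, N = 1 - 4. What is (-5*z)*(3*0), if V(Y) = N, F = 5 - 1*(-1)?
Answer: 0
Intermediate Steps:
F = 6 (F = 5 + 1 = 6)
N = -3
V(Y) = -3
E(m) = -3 - m
z = 9/10 (z = (-3 - 1*6)/(-10) = (-3 - 6)*(-⅒) = -9*(-⅒) = 9/10 ≈ 0.90000)
(-5*z)*(3*0) = (-5*9/10)*(3*0) = -9/2*0 = 0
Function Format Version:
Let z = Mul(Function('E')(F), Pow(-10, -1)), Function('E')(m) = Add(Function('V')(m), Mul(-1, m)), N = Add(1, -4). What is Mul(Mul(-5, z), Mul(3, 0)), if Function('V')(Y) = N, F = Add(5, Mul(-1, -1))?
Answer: 0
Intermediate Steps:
F = 6 (F = Add(5, 1) = 6)
N = -3
Function('V')(Y) = -3
Function('E')(m) = Add(-3, Mul(-1, m))
z = Rational(9, 10) (z = Mul(Add(-3, Mul(-1, 6)), Pow(-10, -1)) = Mul(Add(-3, -6), Rational(-1, 10)) = Mul(-9, Rational(-1, 10)) = Rational(9, 10) ≈ 0.90000)
Mul(Mul(-5, z), Mul(3, 0)) = Mul(Mul(-5, Rational(9, 10)), Mul(3, 0)) = Mul(Rational(-9, 2), 0) = 0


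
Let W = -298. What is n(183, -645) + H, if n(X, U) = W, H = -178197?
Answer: -178495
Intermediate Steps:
n(X, U) = -298
n(183, -645) + H = -298 - 178197 = -178495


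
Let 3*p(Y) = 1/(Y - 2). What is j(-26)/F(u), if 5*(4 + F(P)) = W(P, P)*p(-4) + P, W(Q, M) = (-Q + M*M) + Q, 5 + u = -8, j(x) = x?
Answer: 2340/763 ≈ 3.0668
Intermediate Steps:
p(Y) = 1/(3*(-2 + Y)) (p(Y) = 1/(3*(Y - 2)) = 1/(3*(-2 + Y)))
u = -13 (u = -5 - 8 = -13)
W(Q, M) = M² (W(Q, M) = (-Q + M²) + Q = (M² - Q) + Q = M²)
F(P) = -4 - P²/90 + P/5 (F(P) = -4 + (P²*(1/(3*(-2 - 4))) + P)/5 = -4 + (P²*((⅓)/(-6)) + P)/5 = -4 + (P²*((⅓)*(-⅙)) + P)/5 = -4 + (P²*(-1/18) + P)/5 = -4 + (-P²/18 + P)/5 = -4 + (P - P²/18)/5 = -4 + (-P²/90 + P/5) = -4 - P²/90 + P/5)
j(-26)/F(u) = -26/(-4 - 1/90*(-13)² + (⅕)*(-13)) = -26/(-4 - 1/90*169 - 13/5) = -26/(-4 - 169/90 - 13/5) = -26/(-763/90) = -26*(-90/763) = 2340/763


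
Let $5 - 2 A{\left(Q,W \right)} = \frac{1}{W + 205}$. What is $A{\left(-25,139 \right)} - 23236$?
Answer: $- \frac{15984649}{688} \approx -23234.0$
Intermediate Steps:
$A{\left(Q,W \right)} = \frac{5}{2} - \frac{1}{2 \left(205 + W\right)}$ ($A{\left(Q,W \right)} = \frac{5}{2} - \frac{1}{2 \left(W + 205\right)} = \frac{5}{2} - \frac{1}{2 \left(205 + W\right)}$)
$A{\left(-25,139 \right)} - 23236 = \frac{1024 + 5 \cdot 139}{2 \left(205 + 139\right)} - 23236 = \frac{1024 + 695}{2 \cdot 344} - 23236 = \frac{1}{2} \cdot \frac{1}{344} \cdot 1719 - 23236 = \frac{1719}{688} - 23236 = - \frac{15984649}{688}$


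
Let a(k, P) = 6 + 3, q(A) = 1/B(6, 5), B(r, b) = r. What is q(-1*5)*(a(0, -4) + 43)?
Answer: 26/3 ≈ 8.6667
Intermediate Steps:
q(A) = 1/6
a(k, P) = 9
q(-1*5)*(a(0, -4) + 43) = (9 + 43)/6 = (1/6)*52 = 26/3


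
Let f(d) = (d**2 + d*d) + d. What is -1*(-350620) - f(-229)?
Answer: 245967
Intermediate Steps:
f(d) = d + 2*d**2 (f(d) = (d**2 + d**2) + d = 2*d**2 + d = d + 2*d**2)
-1*(-350620) - f(-229) = -1*(-350620) - (-229)*(1 + 2*(-229)) = 350620 - (-229)*(1 - 458) = 350620 - (-229)*(-457) = 350620 - 1*104653 = 350620 - 104653 = 245967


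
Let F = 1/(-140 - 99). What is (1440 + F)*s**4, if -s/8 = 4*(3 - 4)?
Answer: 360876867584/239 ≈ 1.5099e+9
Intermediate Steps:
s = 32 (s = -32*(3 - 4) = -32*(-1) = -8*(-4) = 32)
F = -1/239 (F = 1/(-239) = -1/239 ≈ -0.0041841)
(1440 + F)*s**4 = (1440 - 1/239)*32**4 = (344159/239)*1048576 = 360876867584/239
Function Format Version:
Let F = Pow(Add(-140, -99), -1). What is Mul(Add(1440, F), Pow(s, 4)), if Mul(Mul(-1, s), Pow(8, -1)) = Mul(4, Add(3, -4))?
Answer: Rational(360876867584, 239) ≈ 1.5099e+9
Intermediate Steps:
s = 32 (s = Mul(-8, Mul(4, Add(3, -4))) = Mul(-8, Mul(4, -1)) = Mul(-8, -4) = 32)
F = Rational(-1, 239) (F = Pow(-239, -1) = Rational(-1, 239) ≈ -0.0041841)
Mul(Add(1440, F), Pow(s, 4)) = Mul(Add(1440, Rational(-1, 239)), Pow(32, 4)) = Mul(Rational(344159, 239), 1048576) = Rational(360876867584, 239)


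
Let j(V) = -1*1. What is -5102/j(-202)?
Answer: 5102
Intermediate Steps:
j(V) = -1
-5102/j(-202) = -5102/(-1) = -5102*(-1) = 5102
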